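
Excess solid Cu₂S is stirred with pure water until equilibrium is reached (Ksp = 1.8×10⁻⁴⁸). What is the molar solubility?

7.7×10⁻¹⁷ M

Cu₂S(s) ⇌ 2 Cu⁺(aq) + S²⁻(aq)
Let s be the molar solubility. Then [Cu⁺] = 2s and [S²⁻] = s.
Ksp = [Cu⁺]^2[S²⁻] = (2s)^2 · s = 4s^3
4s^3 = 1.8×10⁻⁴⁸  ⇒  s^3 = 4.5×10⁻⁴⁹
Taking the 3rd root, s = 7.7×10⁻¹⁷ mol/L.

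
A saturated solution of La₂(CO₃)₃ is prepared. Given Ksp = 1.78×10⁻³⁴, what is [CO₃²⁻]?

2.09×10⁻⁷ M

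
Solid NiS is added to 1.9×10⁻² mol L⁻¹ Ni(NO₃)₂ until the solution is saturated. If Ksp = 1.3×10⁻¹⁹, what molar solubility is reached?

NiS(s) ⇌ Ni²⁺(aq) + S²⁻(aq)
Ni²⁺ is already present at 1.9×10⁻² mol L⁻¹. If s mol/L of NiS dissolves, [S²⁻] = s while [Ni²⁺] ≈ 1.9×10⁻² mol L⁻¹.
Ksp = [Ni²⁺][S²⁻] = (1.9×10⁻²)s
s = 1.3×10⁻¹⁹ / (1.9×10⁻²) = 6.8×10⁻¹⁸
s = 6.8×10⁻¹⁸ mol L⁻¹

6.8×10⁻¹⁸ M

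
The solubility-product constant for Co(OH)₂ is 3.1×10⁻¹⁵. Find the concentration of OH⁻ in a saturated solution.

1.8×10⁻⁵ M

Co(OH)₂(s) ⇌ Co²⁺(aq) + 2 OH⁻(aq)
With molar solubility s: [Co²⁺] = s, [OH⁻] = 2s.
Ksp = [Co²⁺][OH⁻]^2 = s · (2s)^2 = 4s^3 = 3.1×10⁻¹⁵
s = 9.2×10⁻⁶ mol/L
[OH⁻] = 2s = 1.8×10⁻⁵ mol/L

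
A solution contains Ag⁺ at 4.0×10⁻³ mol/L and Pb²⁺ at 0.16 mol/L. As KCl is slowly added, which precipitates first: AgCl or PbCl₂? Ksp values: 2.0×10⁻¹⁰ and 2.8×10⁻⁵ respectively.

AgCl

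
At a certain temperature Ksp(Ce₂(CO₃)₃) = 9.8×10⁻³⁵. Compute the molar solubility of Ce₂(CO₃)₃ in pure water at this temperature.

Ce₂(CO₃)₃(s) ⇌ 2 Ce³⁺(aq) + 3 CO₃²⁻(aq)
For each mole of Ce₂(CO₃)₃ that dissolves per liter, [Ce³⁺] = 2s and [CO₃²⁻] = 3s; let s denote this solubility.
Ksp = [Ce³⁺]^2[CO₃²⁻]^3 = (2s)^2 · (3s)^3 = 108s^5
108s^5 = 9.8×10⁻³⁵  ⇒  s^5 = 9.1×10⁻³⁷
s = (9.1×10⁻³⁷)^(1/5) = 6.2×10⁻⁸ mol L⁻¹

6.2×10⁻⁸ M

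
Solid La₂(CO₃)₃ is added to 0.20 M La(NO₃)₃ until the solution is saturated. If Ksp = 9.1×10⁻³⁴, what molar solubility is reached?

9.4×10⁻¹² M

La₂(CO₃)₃(s) ⇌ 2 La³⁺(aq) + 3 CO₃²⁻(aq)
La³⁺ is already present at 0.20 M. If s mol/L of La₂(CO₃)₃ dissolves, [CO₃²⁻] = 3s while [La³⁺] ≈ 0.20 M.
Ksp = [La³⁺]^2[CO₃²⁻]^3 = (0.20)^2(3s)^3
(3s)^3 = 9.1×10⁻³⁴ / (0.20)^2 = 2.3×10⁻³²
s = 9.4×10⁻¹² M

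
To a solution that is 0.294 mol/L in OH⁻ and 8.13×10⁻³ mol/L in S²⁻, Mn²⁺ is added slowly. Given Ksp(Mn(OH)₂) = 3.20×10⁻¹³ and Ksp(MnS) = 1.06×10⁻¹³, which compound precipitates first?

Mn(OH)₂

The threshold for precipitation is Q = Ksp.
For Mn(OH)₂: [Mn²⁺] = (Ksp/[OH⁻]^2) = 3.70×10⁻¹² mol/L
For MnS: [Mn²⁺] = (Ksp/[S²⁻]) = 1.30×10⁻¹¹ mol/L
The smaller threshold [Mn²⁺] is reached first, so Mn(OH)₂ precipitates first.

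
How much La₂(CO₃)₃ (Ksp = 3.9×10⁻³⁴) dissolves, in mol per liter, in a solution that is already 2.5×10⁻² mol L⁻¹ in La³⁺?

La₂(CO₃)₃(s) ⇌ 2 La³⁺(aq) + 3 CO₃²⁻(aq)
The solution already contains La³⁺ at 2.5×10⁻² mol L⁻¹. Let s be the molar solubility of La₂(CO₃)₃.
[La³⁺] ≈ 2.5×10⁻² mol L⁻¹ (common ion dominates); [CO₃²⁻] = 3s.
Ksp = [La³⁺]^2[CO₃²⁻]^3 = (2.5×10⁻²)^2(3s)^3
(3s)^3 = 3.9×10⁻³⁴ / (2.5×10⁻²)^2 = 6.2×10⁻³¹
s = 2.8×10⁻¹¹ mol L⁻¹

2.8×10⁻¹¹ M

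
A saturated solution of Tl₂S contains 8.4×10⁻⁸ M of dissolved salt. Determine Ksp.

Ksp = 2.4×10⁻²¹

Tl₂S(s) ⇌ 2 Tl⁺(aq) + S²⁻(aq)
Let s be the molar solubility. Then [Tl⁺] = 2s and [S²⁻] = s.
Ksp = [Tl⁺]^2[S²⁻] = (2s)^2 · s = 4s^3
Ksp = 4 × (8.4×10⁻⁸)^3 = 2.4×10⁻²¹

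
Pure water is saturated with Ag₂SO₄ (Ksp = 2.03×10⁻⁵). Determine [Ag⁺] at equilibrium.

Ag₂SO₄(s) ⇌ 2 Ag⁺(aq) + SO₄²⁻(aq)
If s mol/L of Ag₂SO₄ dissolves, [Ag⁺] = 2s and [SO₄²⁻] = s.
Ksp = [Ag⁺]^2[SO₄²⁻] = (2s)^2 · s = 4s^3 = 2.03×10⁻⁵
s = 1.72×10⁻² mol/L
[Ag⁺] = 2s = 3.44×10⁻² mol/L

3.44×10⁻² M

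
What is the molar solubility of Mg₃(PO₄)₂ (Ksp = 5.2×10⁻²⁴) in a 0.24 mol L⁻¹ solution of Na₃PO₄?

Mg₃(PO₄)₂(s) ⇌ 3 Mg²⁺(aq) + 2 PO₄³⁻(aq)
PO₄³⁻ is already present at 0.24 mol L⁻¹. If s mol/L of Mg₃(PO₄)₂ dissolves, [Mg²⁺] = 3s while [PO₄³⁻] ≈ 0.24 mol L⁻¹.
Ksp = [Mg²⁺]^3[PO₄³⁻]^2 = (3s)^3(0.24)^2
(3s)^3 = 5.2×10⁻²⁴ / (0.24)^2 = 9.0×10⁻²³
s = 1.5×10⁻⁸ mol L⁻¹

1.5×10⁻⁸ M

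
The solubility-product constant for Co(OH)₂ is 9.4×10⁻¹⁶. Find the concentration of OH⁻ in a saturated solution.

1.2×10⁻⁵ M

Co(OH)₂(s) ⇌ Co²⁺(aq) + 2 OH⁻(aq)
If s mol/L of Co(OH)₂ dissolves, [Co²⁺] = s and [OH⁻] = 2s.
Ksp = [Co²⁺][OH⁻]^2 = s · (2s)^2 = 4s^3 = 9.4×10⁻¹⁶
s = 6.2×10⁻⁶ mol L⁻¹
[OH⁻] = 2s = 1.2×10⁻⁵ mol L⁻¹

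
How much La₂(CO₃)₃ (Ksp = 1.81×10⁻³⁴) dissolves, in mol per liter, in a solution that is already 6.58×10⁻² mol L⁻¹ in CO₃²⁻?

La₂(CO₃)₃(s) ⇌ 2 La³⁺(aq) + 3 CO₃²⁻(aq)
With CO₃²⁻ already at 6.58×10⁻² mol L⁻¹ and s small, take [CO₃²⁻] ≈ 6.58×10⁻² mol L⁻¹ and [La³⁺] = 2s.
Ksp = [La³⁺]^2[CO₃²⁻]^3 = (2s)^2(6.58×10⁻²)^3
(2s)^2 = 1.81×10⁻³⁴ / (6.58×10⁻²)^3 = 6.35×10⁻³¹
s = 3.99×10⁻¹⁶ mol L⁻¹

3.99×10⁻¹⁶ M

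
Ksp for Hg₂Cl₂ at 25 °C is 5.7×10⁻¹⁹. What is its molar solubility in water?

5.2×10⁻⁷ M

Hg₂Cl₂(s) ⇌ Hg₂²⁺(aq) + 2 Cl⁻(aq)
With molar solubility s: [Hg₂²⁺] = s, [Cl⁻] = 2s.
Ksp = [Hg₂²⁺][Cl⁻]^2 = s · (2s)^2 = 4s^3
4s^3 = 5.7×10⁻¹⁹  ⇒  s^3 = 1.4×10⁻¹⁹
Taking the 3rd root, s = 5.2×10⁻⁷ M.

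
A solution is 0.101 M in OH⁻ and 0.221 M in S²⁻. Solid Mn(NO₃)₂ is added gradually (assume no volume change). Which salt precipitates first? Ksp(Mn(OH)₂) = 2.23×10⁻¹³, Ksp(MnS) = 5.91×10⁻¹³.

MnS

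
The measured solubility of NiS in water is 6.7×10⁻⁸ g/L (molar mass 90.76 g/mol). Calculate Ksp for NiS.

Ksp = 5.4×10⁻¹⁹

Molar solubility s = (6.7×10⁻⁸ g/L) / (90.76 g/mol) = 7.382×10⁻¹⁰ mol/L
NiS(s) ⇌ Ni²⁺(aq) + S²⁻(aq)
If s mol/L of NiS dissolves, [Ni²⁺] = s and [S²⁻] = s.
Ksp = [Ni²⁺][S²⁻] = s · s = s^2
Ksp = (7.382×10⁻¹⁰)^2 = 5.4×10⁻¹⁹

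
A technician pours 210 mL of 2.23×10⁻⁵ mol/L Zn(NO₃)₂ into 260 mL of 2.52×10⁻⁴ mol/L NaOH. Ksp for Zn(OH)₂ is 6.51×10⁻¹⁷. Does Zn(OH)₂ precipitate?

Yes

The combined volume is 470 mL.
[Zn²⁺] = (2.23×10⁻⁵)(210)/470 = 9.96×10⁻⁶ mol/L
[OH⁻] = (2.52×10⁻⁴)(260)/470 = 1.39×10⁻⁴ mol/L
Q = [Zn²⁺][OH⁻]^2 = 1.94×10⁻¹³
Because Q > Ksp (1.94×10⁻¹³ vs 6.51×10⁻¹⁷), a precipitate of Zn(OH)₂ forms.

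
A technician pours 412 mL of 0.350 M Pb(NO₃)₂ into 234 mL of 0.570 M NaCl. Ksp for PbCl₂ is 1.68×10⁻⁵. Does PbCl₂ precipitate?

Yes

Total volume after mixing = 412 + 234 = 646 mL.
[Pb²⁺] = (0.350)(412)/646 = 0.223 M
[Cl⁻] = (0.570)(234)/646 = 0.206 M
Q = [Pb²⁺][Cl⁻]^2 = 9.52×10⁻³
Because Q > Ksp (9.52×10⁻³ vs 1.68×10⁻⁵), a precipitate of PbCl₂ forms.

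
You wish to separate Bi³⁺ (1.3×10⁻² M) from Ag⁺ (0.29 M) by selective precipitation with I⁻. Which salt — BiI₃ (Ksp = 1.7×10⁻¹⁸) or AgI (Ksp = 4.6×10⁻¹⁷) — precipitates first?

The threshold for precipitation is Q = Ksp.
For BiI₃: [I⁻] = (Ksp/[Bi³⁺])^(1/3) = 5.1×10⁻⁶ M
For AgI: [I⁻] = (Ksp/[Ag⁺]) = 1.6×10⁻¹⁶ M
Since AgI needs less I⁻ to reach saturation, it precipitates first.

AgI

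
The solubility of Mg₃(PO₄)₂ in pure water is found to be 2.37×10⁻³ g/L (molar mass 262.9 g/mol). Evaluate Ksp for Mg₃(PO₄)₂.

Ksp = 6.43×10⁻²⁴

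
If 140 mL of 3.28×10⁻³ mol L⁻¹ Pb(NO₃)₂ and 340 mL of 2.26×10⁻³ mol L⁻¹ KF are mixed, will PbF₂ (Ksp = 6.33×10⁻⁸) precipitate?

The combined volume is 480 mL.
[Pb²⁺] = (3.28×10⁻³)(140)/480 = 9.57×10⁻⁴ mol L⁻¹
[F⁻] = (2.26×10⁻³)(340)/480 = 1.60×10⁻³ mol L⁻¹
Q = [Pb²⁺][F⁻]^2 = 2.45×10⁻⁹
Q = 2.45×10⁻⁹ < Ksp = 6.33×10⁻⁸, so the solution is unsaturated and no precipitate forms.

No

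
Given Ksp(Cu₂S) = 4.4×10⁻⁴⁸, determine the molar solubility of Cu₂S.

1.0×10⁻¹⁶ M

Cu₂S(s) ⇌ 2 Cu⁺(aq) + S²⁻(aq)
With molar solubility s: [Cu⁺] = 2s, [S²⁻] = s.
Ksp = [Cu⁺]^2[S²⁻] = (2s)^2 · s = 4s^3
4s^3 = 4.4×10⁻⁴⁸  ⇒  s^3 = 1.1×10⁻⁴⁸
s = 1.0×10⁻¹⁶ M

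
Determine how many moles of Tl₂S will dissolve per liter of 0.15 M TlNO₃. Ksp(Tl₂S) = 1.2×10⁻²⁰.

5.3×10⁻¹⁹ M

Tl₂S(s) ⇌ 2 Tl⁺(aq) + S²⁻(aq)
The solution already contains Tl⁺ at 0.15 M. Let s be the molar solubility of Tl₂S.
[Tl⁺] ≈ 0.15 M (common ion dominates); [S²⁻] = s.
Ksp = [Tl⁺]^2[S²⁻] = (0.15)^2s
s = 1.2×10⁻²⁰ / (0.15)^2 = 5.3×10⁻¹⁹
s = 5.3×10⁻¹⁹ M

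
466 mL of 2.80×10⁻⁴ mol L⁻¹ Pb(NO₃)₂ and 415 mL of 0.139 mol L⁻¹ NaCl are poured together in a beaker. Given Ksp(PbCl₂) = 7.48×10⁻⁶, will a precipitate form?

No

Total volume after mixing = 466 + 415 = 881 mL.
[Pb²⁺] = (2.80×10⁻⁴)(466)/881 = 1.48×10⁻⁴ mol L⁻¹
[Cl⁻] = (0.139)(415)/881 = 6.55×10⁻² mol L⁻¹
Q = [Pb²⁺][Cl⁻]^2 = 6.35×10⁻⁷
Since Q (6.35×10⁻⁷) is less than Ksp (7.48×10⁻⁶), no PbCl₂ precipitates.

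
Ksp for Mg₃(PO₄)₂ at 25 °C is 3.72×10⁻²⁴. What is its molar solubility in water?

Mg₃(PO₄)₂(s) ⇌ 3 Mg²⁺(aq) + 2 PO₄³⁻(aq)
If s mol/L of Mg₃(PO₄)₂ dissolves, [Mg²⁺] = 3s and [PO₄³⁻] = 2s.
Ksp = [Mg²⁺]^3[PO₄³⁻]^2 = (3s)^3 · (2s)^2 = 108s^5
108s^5 = 3.72×10⁻²⁴  ⇒  s^5 = 3.44×10⁻²⁶
s = 8.08×10⁻⁶ M

8.08×10⁻⁶ M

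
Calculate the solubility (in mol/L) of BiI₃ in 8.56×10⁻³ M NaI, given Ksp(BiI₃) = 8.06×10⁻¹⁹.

1.29×10⁻¹² M

BiI₃(s) ⇌ Bi³⁺(aq) + 3 I⁻(aq)
With I⁻ already at 8.56×10⁻³ M and s small, take [I⁻] ≈ 8.56×10⁻³ M and [Bi³⁺] = s.
Ksp = [Bi³⁺][I⁻]^3 = s(8.56×10⁻³)^3
s = 8.06×10⁻¹⁹ / (8.56×10⁻³)^3 = 1.29×10⁻¹²
s = 1.29×10⁻¹² M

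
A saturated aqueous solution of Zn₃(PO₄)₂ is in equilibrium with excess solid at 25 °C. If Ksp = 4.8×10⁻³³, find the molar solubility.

Zn₃(PO₄)₂(s) ⇌ 3 Zn²⁺(aq) + 2 PO₄³⁻(aq)
Let s be the molar solubility. Then [Zn²⁺] = 3s and [PO₄³⁻] = 2s.
Ksp = [Zn²⁺]^3[PO₄³⁻]^2 = (3s)^3 · (2s)^2 = 108s^5
108s^5 = 4.8×10⁻³³  ⇒  s^5 = 4.4×10⁻³⁵
s = (4.4×10⁻³⁵)^(1/5) = 1.3×10⁻⁷ mol/L

1.3×10⁻⁷ M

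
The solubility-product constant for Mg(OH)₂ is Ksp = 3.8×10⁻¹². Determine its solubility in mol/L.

9.8×10⁻⁵ M

Mg(OH)₂(s) ⇌ Mg²⁺(aq) + 2 OH⁻(aq)
Call the molar solubility s, so that [Mg²⁺] = s and [OH⁻] = 2s.
Ksp = [Mg²⁺][OH⁻]^2 = s · (2s)^2 = 4s^3
4s^3 = 3.8×10⁻¹²  ⇒  s^3 = 9.5×10⁻¹³
s = (9.5×10⁻¹³)^(1/3) = 9.8×10⁻⁵ mol L⁻¹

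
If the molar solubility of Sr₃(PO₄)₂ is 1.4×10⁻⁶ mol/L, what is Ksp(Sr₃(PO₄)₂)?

Sr₃(PO₄)₂(s) ⇌ 3 Sr²⁺(aq) + 2 PO₄³⁻(aq)
For each mole of Sr₃(PO₄)₂ that dissolves per liter, [Sr²⁺] = 3s and [PO₄³⁻] = 2s; let s denote this solubility.
Ksp = [Sr²⁺]^3[PO₄³⁻]^2 = (3s)^3 · (2s)^2 = 108s^5
Ksp = 108 × (1.4×10⁻⁶)^5 = 5.8×10⁻²⁸

Ksp = 5.8×10⁻²⁸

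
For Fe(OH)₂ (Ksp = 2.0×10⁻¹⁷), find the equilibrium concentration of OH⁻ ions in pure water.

3.4×10⁻⁶ M

Fe(OH)₂(s) ⇌ Fe²⁺(aq) + 2 OH⁻(aq)
Let s be the molar solubility. Then [Fe²⁺] = s and [OH⁻] = 2s.
Ksp = [Fe²⁺][OH⁻]^2 = s · (2s)^2 = 4s^3 = 2.0×10⁻¹⁷
s = 1.7×10⁻⁶ mol/L
[OH⁻] = 2s = 3.4×10⁻⁶ mol/L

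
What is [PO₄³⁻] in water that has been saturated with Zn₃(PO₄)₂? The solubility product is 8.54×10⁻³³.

Zn₃(PO₄)₂(s) ⇌ 3 Zn²⁺(aq) + 2 PO₄³⁻(aq)
With molar solubility s: [Zn²⁺] = 3s, [PO₄³⁻] = 2s.
Ksp = [Zn²⁺]^3[PO₄³⁻]^2 = (3s)^3 · (2s)^2 = 108s^5 = 8.54×10⁻³³
s = 1.51×10⁻⁷ mol/L
[PO₄³⁻] = 2s = 3.02×10⁻⁷ mol/L

3.02×10⁻⁷ M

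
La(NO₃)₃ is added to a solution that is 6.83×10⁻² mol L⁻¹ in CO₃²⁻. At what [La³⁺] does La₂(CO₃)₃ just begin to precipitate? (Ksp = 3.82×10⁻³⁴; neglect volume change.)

1.09×10⁻¹⁵ M

Precipitation begins when Q = Ksp.
La₂(CO₃)₃(s) ⇌ 2 La³⁺(aq) + 3 CO₃²⁻(aq)
Ksp = [La³⁺]^2[CO₃²⁻]^3 = [La³⁺]^2(6.83×10⁻²)^3
[La³⁺]^2 = 3.82×10⁻³⁴ / (6.83×10⁻²)^3 = 1.20×10⁻³⁰
[La³⁺] = 1.09×10⁻¹⁵ mol L⁻¹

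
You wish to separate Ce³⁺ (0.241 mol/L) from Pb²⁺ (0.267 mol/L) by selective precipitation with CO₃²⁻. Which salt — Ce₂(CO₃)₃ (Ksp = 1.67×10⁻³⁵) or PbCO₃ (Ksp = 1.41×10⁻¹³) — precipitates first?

PbCO₃

Precipitation of each salt begins when its ion product equals Ksp.
For Ce₂(CO₃)₃: [CO₃²⁻] = (Ksp/[Ce³⁺]^2)^(1/3) = 6.60×10⁻¹² mol/L
For PbCO₃: [CO₃²⁻] = (Ksp/[Pb²⁺]) = 5.28×10⁻¹³ mol/L
PbCO₃ requires the lower [CO₃²⁻], so it precipitates first.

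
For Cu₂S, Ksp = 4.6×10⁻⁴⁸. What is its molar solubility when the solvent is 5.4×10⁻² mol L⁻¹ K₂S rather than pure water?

4.6×10⁻²⁴ M

Cu₂S(s) ⇌ 2 Cu⁺(aq) + S²⁻(aq)
Let s be the solubility of Cu₂S here. The common ion gives [S²⁻] ≈ 5.4×10⁻² mol L⁻¹, and [Cu⁺] = 2s.
Ksp = [Cu⁺]^2[S²⁻] = (2s)^2(5.4×10⁻²)
(2s)^2 = 4.6×10⁻⁴⁸ / (5.4×10⁻²) = 8.5×10⁻⁴⁷
s = 4.6×10⁻²⁴ mol L⁻¹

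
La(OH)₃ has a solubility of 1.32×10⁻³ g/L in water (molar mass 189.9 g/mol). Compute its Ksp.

Convert to molarity: s = 1.32×10⁻³ / 189.9 = 6.9510×10⁻⁶ mol/L
La(OH)₃(s) ⇌ La³⁺(aq) + 3 OH⁻(aq)
For each mole of La(OH)₃ that dissolves per liter, [La³⁺] = s and [OH⁻] = 3s; let s denote this solubility.
Ksp = [La³⁺][OH⁻]^3 = s · (3s)^3 = 27s^4
Ksp = 27 × (6.9510×10⁻⁶)^4 = 6.30×10⁻²⁰

Ksp = 6.30×10⁻²⁰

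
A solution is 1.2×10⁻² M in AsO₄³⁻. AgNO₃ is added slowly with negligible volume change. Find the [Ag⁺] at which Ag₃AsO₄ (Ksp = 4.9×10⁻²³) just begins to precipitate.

1.6×10⁻⁷ M

The threshold for precipitation is Q = Ksp.
Ag₃AsO₄(s) ⇌ 3 Ag⁺(aq) + AsO₄³⁻(aq)
Ksp = [Ag⁺]^3[AsO₄³⁻] = [Ag⁺]^3(1.2×10⁻²)
[Ag⁺]^3 = 4.9×10⁻²³ / (1.2×10⁻²) = 4.1×10⁻²¹
[Ag⁺] = 1.6×10⁻⁷ M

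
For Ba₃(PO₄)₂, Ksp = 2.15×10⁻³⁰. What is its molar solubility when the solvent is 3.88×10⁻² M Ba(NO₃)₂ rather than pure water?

9.59×10⁻¹⁴ M

Ba₃(PO₄)₂(s) ⇌ 3 Ba²⁺(aq) + 2 PO₄³⁻(aq)
Ba²⁺ is already present at 3.88×10⁻² M. If s mol/L of Ba₃(PO₄)₂ dissolves, [PO₄³⁻] = 2s while [Ba²⁺] ≈ 3.88×10⁻² M.
Ksp = [Ba²⁺]^3[PO₄³⁻]^2 = (3.88×10⁻²)^3(2s)^2
(2s)^2 = 2.15×10⁻³⁰ / (3.88×10⁻²)^3 = 3.68×10⁻²⁶
s = 9.59×10⁻¹⁴ M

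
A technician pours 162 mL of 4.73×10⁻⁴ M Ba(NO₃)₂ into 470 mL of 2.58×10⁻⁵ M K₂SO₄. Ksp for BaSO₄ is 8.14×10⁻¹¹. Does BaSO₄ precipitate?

Yes

The combined volume is 632 mL.
[Ba²⁺] = (4.73×10⁻⁴)(162)/632 = 1.21×10⁻⁴ M
[SO₄²⁻] = (2.58×10⁻⁵)(470)/632 = 1.92×10⁻⁵ M
Q = [Ba²⁺][SO₄²⁻] = 2.33×10⁻⁹
Since Q (2.33×10⁻⁹) exceeds Ksp (8.14×10⁻¹¹), BaSO₄ will precipitate.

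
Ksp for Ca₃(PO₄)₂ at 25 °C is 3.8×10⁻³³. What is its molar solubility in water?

Ca₃(PO₄)₂(s) ⇌ 3 Ca²⁺(aq) + 2 PO₄³⁻(aq)
If s mol/L of Ca₃(PO₄)₂ dissolves, [Ca²⁺] = 3s and [PO₄³⁻] = 2s.
Ksp = [Ca²⁺]^3[PO₄³⁻]^2 = (3s)^3 · (2s)^2 = 108s^5
108s^5 = 3.8×10⁻³³  ⇒  s^5 = 3.5×10⁻³⁵
Taking the 5th root, s = 1.3×10⁻⁷ mol L⁻¹.

1.3×10⁻⁷ M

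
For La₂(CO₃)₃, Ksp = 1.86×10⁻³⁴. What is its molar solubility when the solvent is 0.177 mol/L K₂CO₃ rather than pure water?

La₂(CO₃)₃(s) ⇌ 2 La³⁺(aq) + 3 CO₃²⁻(aq)
With CO₃²⁻ already at 0.177 mol/L and s small, take [CO₃²⁻] ≈ 0.177 mol/L and [La³⁺] = 2s.
Ksp = [La³⁺]^2[CO₃²⁻]^3 = (2s)^2(0.177)^3
(2s)^2 = 1.86×10⁻³⁴ / (0.177)^3 = 3.35×10⁻³²
s = 9.16×10⁻¹⁷ mol/L

9.16×10⁻¹⁷ M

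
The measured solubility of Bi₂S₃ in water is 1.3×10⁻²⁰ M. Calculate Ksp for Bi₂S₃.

Ksp = 4.0×10⁻⁹⁸

Bi₂S₃(s) ⇌ 2 Bi³⁺(aq) + 3 S²⁻(aq)
Call the molar solubility s, so that [Bi³⁺] = 2s and [S²⁻] = 3s.
Ksp = [Bi³⁺]^2[S²⁻]^3 = (2s)^2 · (3s)^3 = 108s^5
Ksp = 108 × (1.3×10⁻²⁰)^5 = 4.0×10⁻⁹⁸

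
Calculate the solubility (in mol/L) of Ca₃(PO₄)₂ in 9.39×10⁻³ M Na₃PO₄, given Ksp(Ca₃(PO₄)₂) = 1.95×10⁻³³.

9.36×10⁻¹¹ M

Ca₃(PO₄)₂(s) ⇌ 3 Ca²⁺(aq) + 2 PO₄³⁻(aq)
With PO₄³⁻ already at 9.39×10⁻³ M and s small, take [PO₄³⁻] ≈ 9.39×10⁻³ M and [Ca²⁺] = 3s.
Ksp = [Ca²⁺]^3[PO₄³⁻]^2 = (3s)^3(9.39×10⁻³)^2
(3s)^3 = 1.95×10⁻³³ / (9.39×10⁻³)^2 = 2.21×10⁻²⁹
s = 9.36×10⁻¹¹ M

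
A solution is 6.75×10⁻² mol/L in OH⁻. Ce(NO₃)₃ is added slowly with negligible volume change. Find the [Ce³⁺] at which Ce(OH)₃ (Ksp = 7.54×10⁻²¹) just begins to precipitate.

Precipitation begins when Q = Ksp.
Ce(OH)₃(s) ⇌ Ce³⁺(aq) + 3 OH⁻(aq)
Ksp = [Ce³⁺][OH⁻]^3 = [Ce³⁺](6.75×10⁻²)^3
[Ce³⁺] = 7.54×10⁻²¹ / (6.75×10⁻²)^3 = 2.45×10⁻¹⁷
[Ce³⁺] = 2.45×10⁻¹⁷ mol/L

2.45×10⁻¹⁷ M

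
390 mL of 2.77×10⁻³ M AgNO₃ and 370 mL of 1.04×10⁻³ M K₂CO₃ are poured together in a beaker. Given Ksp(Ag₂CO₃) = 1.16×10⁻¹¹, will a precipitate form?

Yes

Total volume after mixing = 390 + 370 = 760 mL.
[Ag⁺] = (2.77×10⁻³)(390)/760 = 1.42×10⁻³ M
[CO₃²⁻] = (1.04×10⁻³)(370)/760 = 5.06×10⁻⁴ M
Q = [Ag⁺]^2[CO₃²⁻] = 1.02×10⁻⁹
Since Q (1.02×10⁻⁹) exceeds Ksp (1.16×10⁻¹¹), Ag₂CO₃ will precipitate.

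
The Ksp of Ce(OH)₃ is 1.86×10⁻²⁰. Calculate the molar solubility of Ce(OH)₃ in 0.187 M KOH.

Ce(OH)₃(s) ⇌ Ce³⁺(aq) + 3 OH⁻(aq)
With OH⁻ already at 0.187 M and s small, take [OH⁻] ≈ 0.187 M and [Ce³⁺] = s.
Ksp = [Ce³⁺][OH⁻]^3 = s(0.187)^3
s = 1.86×10⁻²⁰ / (0.187)^3 = 2.84×10⁻¹⁸
s = 2.84×10⁻¹⁸ M

2.84×10⁻¹⁸ M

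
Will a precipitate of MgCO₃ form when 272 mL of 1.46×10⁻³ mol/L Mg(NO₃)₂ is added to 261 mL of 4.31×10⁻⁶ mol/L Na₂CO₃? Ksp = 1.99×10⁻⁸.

The combined volume is 533 mL.
[Mg²⁺] = (1.46×10⁻³)(272)/533 = 7.45×10⁻⁴ mol/L
[CO₃²⁻] = (4.31×10⁻⁶)(261)/533 = 2.11×10⁻⁶ mol/L
Q = [Mg²⁺][CO₃²⁻] = 1.57×10⁻⁹
Q = 1.57×10⁻⁹ < Ksp = 1.99×10⁻⁸, so the solution is unsaturated and no precipitate forms.

No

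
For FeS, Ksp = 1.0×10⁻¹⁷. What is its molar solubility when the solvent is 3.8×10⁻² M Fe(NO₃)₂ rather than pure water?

FeS(s) ⇌ Fe²⁺(aq) + S²⁻(aq)
Fe²⁺ is already present at 3.8×10⁻² M. If s mol/L of FeS dissolves, [S²⁻] = s while [Fe²⁺] ≈ 3.8×10⁻² M.
Ksp = [Fe²⁺][S²⁻] = (3.8×10⁻²)s
s = 1.0×10⁻¹⁷ / (3.8×10⁻²) = 2.6×10⁻¹⁶
s = 2.6×10⁻¹⁶ M

2.6×10⁻¹⁶ M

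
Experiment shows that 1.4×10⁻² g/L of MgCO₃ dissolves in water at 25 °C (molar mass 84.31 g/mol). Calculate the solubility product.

Ksp = 2.8×10⁻⁸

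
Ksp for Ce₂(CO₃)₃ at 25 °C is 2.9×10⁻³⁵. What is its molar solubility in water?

4.9×10⁻⁸ M

Ce₂(CO₃)₃(s) ⇌ 2 Ce³⁺(aq) + 3 CO₃²⁻(aq)
Let s be the molar solubility. Then [Ce³⁺] = 2s and [CO₃²⁻] = 3s.
Ksp = [Ce³⁺]^2[CO₃²⁻]^3 = (2s)^2 · (3s)^3 = 108s^5
108s^5 = 2.9×10⁻³⁵  ⇒  s^5 = 2.7×10⁻³⁷
Taking the 5th root, s = 4.9×10⁻⁸ mol/L.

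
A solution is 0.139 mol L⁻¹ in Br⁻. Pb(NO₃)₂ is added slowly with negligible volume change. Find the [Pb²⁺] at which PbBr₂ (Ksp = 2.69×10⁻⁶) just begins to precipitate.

1.39×10⁻⁴ M

A salt starts to precipitate once the ion product Q reaches its Ksp.
PbBr₂(s) ⇌ Pb²⁺(aq) + 2 Br⁻(aq)
Ksp = [Pb²⁺][Br⁻]^2 = [Pb²⁺](0.139)^2
[Pb²⁺] = 2.69×10⁻⁶ / (0.139)^2 = 1.39×10⁻⁴
[Pb²⁺] = 1.39×10⁻⁴ mol L⁻¹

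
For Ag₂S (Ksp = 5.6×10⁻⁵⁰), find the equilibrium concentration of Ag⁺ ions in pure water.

Ag₂S(s) ⇌ 2 Ag⁺(aq) + S²⁻(aq)
With molar solubility s: [Ag⁺] = 2s, [S²⁻] = s.
Ksp = [Ag⁺]^2[S²⁻] = (2s)^2 · s = 4s^3 = 5.6×10⁻⁵⁰
s = 2.4×10⁻¹⁷ M
[Ag⁺] = 2s = 4.8×10⁻¹⁷ M

4.8×10⁻¹⁷ M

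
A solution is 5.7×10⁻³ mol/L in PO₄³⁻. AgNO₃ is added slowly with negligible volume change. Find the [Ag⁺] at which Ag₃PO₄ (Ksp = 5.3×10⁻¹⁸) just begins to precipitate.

9.8×10⁻⁶ M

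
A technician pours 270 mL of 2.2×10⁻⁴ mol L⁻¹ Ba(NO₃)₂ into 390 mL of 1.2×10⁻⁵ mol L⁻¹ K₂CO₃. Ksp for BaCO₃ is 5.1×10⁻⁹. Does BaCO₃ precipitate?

Total volume after mixing = 270 + 390 = 660 mL.
[Ba²⁺] = (2.2×10⁻⁴)(270)/660 = 9.0×10⁻⁵ mol L⁻¹
[CO₃²⁻] = (1.2×10⁻⁵)(390)/660 = 7.1×10⁻⁶ mol L⁻¹
Q = [Ba²⁺][CO₃²⁻] = 6.4×10⁻¹⁰
Q = 6.4×10⁻¹⁰ < Ksp = 5.1×10⁻⁹, so the solution is unsaturated and no precipitate forms.

No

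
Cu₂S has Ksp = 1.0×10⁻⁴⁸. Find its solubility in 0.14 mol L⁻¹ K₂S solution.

Cu₂S(s) ⇌ 2 Cu⁺(aq) + S²⁻(aq)
Let s be the solubility of Cu₂S here. The common ion gives [S²⁻] ≈ 0.14 mol L⁻¹, and [Cu⁺] = 2s.
Ksp = [Cu⁺]^2[S²⁻] = (2s)^2(0.14)
(2s)^2 = 1.0×10⁻⁴⁸ / (0.14) = 7.1×10⁻⁴⁸
s = 1.3×10⁻²⁴ mol L⁻¹

1.3×10⁻²⁴ M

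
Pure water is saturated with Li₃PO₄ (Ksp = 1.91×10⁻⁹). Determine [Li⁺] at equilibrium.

Li₃PO₄(s) ⇌ 3 Li⁺(aq) + PO₄³⁻(aq)
For each mole of Li₃PO₄ that dissolves per liter, [Li⁺] = 3s and [PO₄³⁻] = s; let s denote this solubility.
Ksp = [Li⁺]^3[PO₄³⁻] = (3s)^3 · s = 27s^4 = 1.91×10⁻⁹
s = 2.90×10⁻³ mol L⁻¹
[Li⁺] = 3s = 8.70×10⁻³ mol L⁻¹

8.70×10⁻³ M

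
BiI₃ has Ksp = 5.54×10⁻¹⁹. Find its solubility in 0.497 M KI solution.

4.51×10⁻¹⁸ M

BiI₃(s) ⇌ Bi³⁺(aq) + 3 I⁻(aq)
I⁻ is already present at 0.497 M. If s mol/L of BiI₃ dissolves, [Bi³⁺] = s while [I⁻] ≈ 0.497 M.
Ksp = [Bi³⁺][I⁻]^3 = s(0.497)^3
s = 5.54×10⁻¹⁹ / (0.497)^3 = 4.51×10⁻¹⁸
s = 4.51×10⁻¹⁸ M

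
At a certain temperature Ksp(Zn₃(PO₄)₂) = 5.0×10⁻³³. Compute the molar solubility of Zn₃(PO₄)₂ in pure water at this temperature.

1.4×10⁻⁷ M

Zn₃(PO₄)₂(s) ⇌ 3 Zn²⁺(aq) + 2 PO₄³⁻(aq)
If s mol/L of Zn₃(PO₄)₂ dissolves, [Zn²⁺] = 3s and [PO₄³⁻] = 2s.
Ksp = [Zn²⁺]^3[PO₄³⁻]^2 = (3s)^3 · (2s)^2 = 108s^5
108s^5 = 5.0×10⁻³³  ⇒  s^5 = 4.6×10⁻³⁵
s = 1.4×10⁻⁷ mol L⁻¹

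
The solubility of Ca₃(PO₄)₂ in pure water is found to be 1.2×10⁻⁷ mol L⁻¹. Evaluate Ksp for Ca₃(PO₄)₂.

Ca₃(PO₄)₂(s) ⇌ 3 Ca²⁺(aq) + 2 PO₄³⁻(aq)
If s mol/L of Ca₃(PO₄)₂ dissolves, [Ca²⁺] = 3s and [PO₄³⁻] = 2s.
Ksp = [Ca²⁺]^3[PO₄³⁻]^2 = (3s)^3 · (2s)^2 = 108s^5
Ksp = 108 × (1.2×10⁻⁷)^5 = 2.7×10⁻³³

Ksp = 2.7×10⁻³³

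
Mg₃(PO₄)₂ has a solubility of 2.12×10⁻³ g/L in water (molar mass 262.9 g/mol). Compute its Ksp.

Convert to molarity: s = 2.12×10⁻³ / 262.9 = 8.0639×10⁻⁶ mol/L
Mg₃(PO₄)₂(s) ⇌ 3 Mg²⁺(aq) + 2 PO₄³⁻(aq)
If s mol/L of Mg₃(PO₄)₂ dissolves, [Mg²⁺] = 3s and [PO₄³⁻] = 2s.
Ksp = [Mg²⁺]^3[PO₄³⁻]^2 = (3s)^3 · (2s)^2 = 108s^5
Ksp = 108 × (8.0639×10⁻⁶)^5 = 3.68×10⁻²⁴

Ksp = 3.68×10⁻²⁴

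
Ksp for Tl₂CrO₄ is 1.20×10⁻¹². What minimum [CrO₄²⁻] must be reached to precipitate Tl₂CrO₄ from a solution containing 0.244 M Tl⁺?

2.02×10⁻¹¹ M

The threshold for precipitation is Q = Ksp.
Tl₂CrO₄(s) ⇌ 2 Tl⁺(aq) + CrO₄²⁻(aq)
Ksp = [Tl⁺]^2[CrO₄²⁻] = [CrO₄²⁻](0.244)^2
[CrO₄²⁻] = 1.20×10⁻¹² / (0.244)^2 = 2.02×10⁻¹¹
[CrO₄²⁻] = 2.02×10⁻¹¹ M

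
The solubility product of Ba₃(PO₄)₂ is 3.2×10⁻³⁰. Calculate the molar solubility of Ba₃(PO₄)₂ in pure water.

Ba₃(PO₄)₂(s) ⇌ 3 Ba²⁺(aq) + 2 PO₄³⁻(aq)
Let s be the molar solubility. Then [Ba²⁺] = 3s and [PO₄³⁻] = 2s.
Ksp = [Ba²⁺]^3[PO₄³⁻]^2 = (3s)^3 · (2s)^2 = 108s^5
108s^5 = 3.2×10⁻³⁰  ⇒  s^5 = 3.0×10⁻³²
Taking the 5th root, s = 4.9×10⁻⁷ mol/L.

4.9×10⁻⁷ M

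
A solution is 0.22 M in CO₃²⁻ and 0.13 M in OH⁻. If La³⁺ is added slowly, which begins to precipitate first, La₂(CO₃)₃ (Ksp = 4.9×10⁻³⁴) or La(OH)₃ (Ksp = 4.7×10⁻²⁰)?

La(OH)₃

Precipitation of each salt begins when its ion product equals Ksp.
For La₂(CO₃)₃: [La³⁺] = (Ksp/[CO₃²⁻]^3)^(1/2) = 2.1×10⁻¹⁶ M
For La(OH)₃: [La³⁺] = (Ksp/[OH⁻]^3) = 2.1×10⁻¹⁷ M
Since La(OH)₃ needs less La³⁺ to reach saturation, it precipitates first.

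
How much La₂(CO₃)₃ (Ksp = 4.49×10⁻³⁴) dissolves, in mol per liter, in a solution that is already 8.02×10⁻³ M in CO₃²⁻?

La₂(CO₃)₃(s) ⇌ 2 La³⁺(aq) + 3 CO₃²⁻(aq)
CO₃²⁻ is already present at 8.02×10⁻³ M. If s mol/L of La₂(CO₃)₃ dissolves, [La³⁺] = 2s while [CO₃²⁻] ≈ 8.02×10⁻³ M.
Ksp = [La³⁺]^2[CO₃²⁻]^3 = (2s)^2(8.02×10⁻³)^3
(2s)^2 = 4.49×10⁻³⁴ / (8.02×10⁻³)^3 = 8.70×10⁻²⁸
s = 1.48×10⁻¹⁴ M

1.48×10⁻¹⁴ M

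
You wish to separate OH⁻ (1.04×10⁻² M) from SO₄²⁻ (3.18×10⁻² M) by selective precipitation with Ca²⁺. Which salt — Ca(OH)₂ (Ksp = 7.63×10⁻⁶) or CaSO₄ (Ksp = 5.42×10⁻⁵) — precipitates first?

Each salt precipitates once Q = Ksp for that salt.
For Ca(OH)₂: [Ca²⁺] = (Ksp/[OH⁻]^2) = 7.05×10⁻² M
For CaSO₄: [Ca²⁺] = (Ksp/[SO₄²⁻]) = 1.70×10⁻³ M
Since CaSO₄ needs less Ca²⁺ to reach saturation, it precipitates first.

CaSO₄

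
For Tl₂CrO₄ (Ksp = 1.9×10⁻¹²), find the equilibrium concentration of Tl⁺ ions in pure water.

Tl₂CrO₄(s) ⇌ 2 Tl⁺(aq) + CrO₄²⁻(aq)
Call the molar solubility s, so that [Tl⁺] = 2s and [CrO₄²⁻] = s.
Ksp = [Tl⁺]^2[CrO₄²⁻] = (2s)^2 · s = 4s^3 = 1.9×10⁻¹²
s = 7.8×10⁻⁵ mol L⁻¹
[Tl⁺] = 2s = 1.6×10⁻⁴ mol L⁻¹

1.6×10⁻⁴ M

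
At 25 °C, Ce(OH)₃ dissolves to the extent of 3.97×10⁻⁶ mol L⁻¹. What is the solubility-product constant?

Ksp = 6.71×10⁻²¹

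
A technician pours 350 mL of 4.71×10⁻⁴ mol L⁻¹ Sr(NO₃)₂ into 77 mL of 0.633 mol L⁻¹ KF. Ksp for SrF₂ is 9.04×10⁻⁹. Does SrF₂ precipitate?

Yes

The combined volume is 427 mL.
[Sr²⁺] = (4.71×10⁻⁴)(350)/427 = 3.86×10⁻⁴ mol L⁻¹
[F⁻] = (0.633)(77)/427 = 0.114 mol L⁻¹
Q = [Sr²⁺][F⁻]^2 = 5.03×10⁻⁶
Because Q > Ksp (5.03×10⁻⁶ vs 9.04×10⁻⁹), a precipitate of SrF₂ forms.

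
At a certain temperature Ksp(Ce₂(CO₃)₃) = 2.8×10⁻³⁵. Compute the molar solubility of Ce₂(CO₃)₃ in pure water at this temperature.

4.8×10⁻⁸ M

Ce₂(CO₃)₃(s) ⇌ 2 Ce³⁺(aq) + 3 CO₃²⁻(aq)
If s mol/L of Ce₂(CO₃)₃ dissolves, [Ce³⁺] = 2s and [CO₃²⁻] = 3s.
Ksp = [Ce³⁺]^2[CO₃²⁻]^3 = (2s)^2 · (3s)^3 = 108s^5
108s^5 = 2.8×10⁻³⁵  ⇒  s^5 = 2.6×10⁻³⁷
Taking the 5th root, s = 4.8×10⁻⁸ mol L⁻¹.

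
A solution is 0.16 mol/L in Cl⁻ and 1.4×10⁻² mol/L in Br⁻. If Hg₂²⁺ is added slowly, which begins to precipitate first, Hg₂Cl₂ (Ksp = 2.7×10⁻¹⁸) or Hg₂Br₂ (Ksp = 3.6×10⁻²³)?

Hg₂Br₂

Precipitation of each salt begins when its ion product equals Ksp.
For Hg₂Cl₂: [Hg₂²⁺] = (Ksp/[Cl⁻]^2) = 1.1×10⁻¹⁶ mol/L
For Hg₂Br₂: [Hg₂²⁺] = (Ksp/[Br⁻]^2) = 1.8×10⁻¹⁹ mol/L
Since Hg₂Br₂ needs less Hg₂²⁺ to reach saturation, it precipitates first.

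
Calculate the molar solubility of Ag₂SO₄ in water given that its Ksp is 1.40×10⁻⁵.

1.52×10⁻² M

Ag₂SO₄(s) ⇌ 2 Ag⁺(aq) + SO₄²⁻(aq)
For each mole of Ag₂SO₄ that dissolves per liter, [Ag⁺] = 2s and [SO₄²⁻] = s; let s denote this solubility.
Ksp = [Ag⁺]^2[SO₄²⁻] = (2s)^2 · s = 4s^3
4s^3 = 1.40×10⁻⁵  ⇒  s^3 = 3.50×10⁻⁶
Taking the 3rd root, s = 1.52×10⁻² M.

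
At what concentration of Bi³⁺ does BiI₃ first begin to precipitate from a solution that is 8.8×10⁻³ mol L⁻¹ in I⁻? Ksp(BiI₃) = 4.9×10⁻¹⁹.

7.2×10⁻¹³ M

Precipitation begins when Q = Ksp.
BiI₃(s) ⇌ Bi³⁺(aq) + 3 I⁻(aq)
Ksp = [Bi³⁺][I⁻]^3 = [Bi³⁺](8.8×10⁻³)^3
[Bi³⁺] = 4.9×10⁻¹⁹ / (8.8×10⁻³)^3 = 7.2×10⁻¹³
[Bi³⁺] = 7.2×10⁻¹³ mol L⁻¹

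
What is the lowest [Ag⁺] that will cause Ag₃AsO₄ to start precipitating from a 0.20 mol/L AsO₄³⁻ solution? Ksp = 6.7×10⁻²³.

Each salt precipitates once Q = Ksp for that salt.
Ag₃AsO₄(s) ⇌ 3 Ag⁺(aq) + AsO₄³⁻(aq)
Ksp = [Ag⁺]^3[AsO₄³⁻] = [Ag⁺]^3(0.20)
[Ag⁺]^3 = 6.7×10⁻²³ / (0.20) = 3.4×10⁻²²
[Ag⁺] = 6.9×10⁻⁸ mol/L

6.9×10⁻⁸ M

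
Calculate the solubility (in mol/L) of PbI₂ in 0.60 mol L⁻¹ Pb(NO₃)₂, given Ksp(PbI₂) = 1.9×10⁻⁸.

PbI₂(s) ⇌ Pb²⁺(aq) + 2 I⁻(aq)
Let s be the solubility of PbI₂ here. The common ion gives [Pb²⁺] ≈ 0.60 mol L⁻¹, and [I⁻] = 2s.
Ksp = [Pb²⁺][I⁻]^2 = (0.60)(2s)^2
(2s)^2 = 1.9×10⁻⁸ / (0.60) = 3.2×10⁻⁸
s = 8.9×10⁻⁵ mol L⁻¹

8.9×10⁻⁵ M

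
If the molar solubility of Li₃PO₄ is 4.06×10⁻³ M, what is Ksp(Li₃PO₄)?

Li₃PO₄(s) ⇌ 3 Li⁺(aq) + PO₄³⁻(aq)
For each mole of Li₃PO₄ that dissolves per liter, [Li⁺] = 3s and [PO₄³⁻] = s; let s denote this solubility.
Ksp = [Li⁺]^3[PO₄³⁻] = (3s)^3 · s = 27s^4
Ksp = 27 × (4.06×10⁻³)^4 = 7.34×10⁻⁹

Ksp = 7.34×10⁻⁹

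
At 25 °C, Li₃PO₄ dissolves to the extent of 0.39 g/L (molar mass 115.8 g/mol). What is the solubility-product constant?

Molar solubility s = (0.39 g/L) / (115.8 g/mol) = 3.368×10⁻³ mol/L
Li₃PO₄(s) ⇌ 3 Li⁺(aq) + PO₄³⁻(aq)
For each mole of Li₃PO₄ that dissolves per liter, [Li⁺] = 3s and [PO₄³⁻] = s; let s denote this solubility.
Ksp = [Li⁺]^3[PO₄³⁻] = (3s)^3 · s = 27s^4
Ksp = 27 × (3.368×10⁻³)^4 = 3.5×10⁻⁹

Ksp = 3.5×10⁻⁹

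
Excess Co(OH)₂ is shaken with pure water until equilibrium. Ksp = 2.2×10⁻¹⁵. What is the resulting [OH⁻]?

1.6×10⁻⁵ M

Co(OH)₂(s) ⇌ Co²⁺(aq) + 2 OH⁻(aq)
With molar solubility s: [Co²⁺] = s, [OH⁻] = 2s.
Ksp = [Co²⁺][OH⁻]^2 = s · (2s)^2 = 4s^3 = 2.2×10⁻¹⁵
s = 8.2×10⁻⁶ mol L⁻¹
[OH⁻] = 2s = 1.6×10⁻⁵ mol L⁻¹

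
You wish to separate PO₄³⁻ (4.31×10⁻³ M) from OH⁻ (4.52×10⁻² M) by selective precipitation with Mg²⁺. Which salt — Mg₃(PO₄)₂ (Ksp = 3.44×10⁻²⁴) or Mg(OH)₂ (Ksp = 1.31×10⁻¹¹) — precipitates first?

Mg(OH)₂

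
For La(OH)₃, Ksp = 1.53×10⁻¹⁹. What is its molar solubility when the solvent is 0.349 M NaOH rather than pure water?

3.60×10⁻¹⁸ M

La(OH)₃(s) ⇌ La³⁺(aq) + 3 OH⁻(aq)
The solution already contains OH⁻ at 0.349 M. Let s be the molar solubility of La(OH)₃.
[OH⁻] ≈ 0.349 M (common ion dominates); [La³⁺] = s.
Ksp = [La³⁺][OH⁻]^3 = s(0.349)^3
s = 1.53×10⁻¹⁹ / (0.349)^3 = 3.60×10⁻¹⁸
s = 3.60×10⁻¹⁸ M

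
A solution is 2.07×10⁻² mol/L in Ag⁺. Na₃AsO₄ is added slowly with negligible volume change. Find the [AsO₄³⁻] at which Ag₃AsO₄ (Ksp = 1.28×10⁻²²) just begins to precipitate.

1.44×10⁻¹⁷ M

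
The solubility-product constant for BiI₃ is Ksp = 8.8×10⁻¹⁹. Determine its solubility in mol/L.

BiI₃(s) ⇌ Bi³⁺(aq) + 3 I⁻(aq)
With molar solubility s: [Bi³⁺] = s, [I⁻] = 3s.
Ksp = [Bi³⁺][I⁻]^3 = s · (3s)^3 = 27s^4
27s^4 = 8.8×10⁻¹⁹  ⇒  s^4 = 3.3×10⁻²⁰
s = 1.3×10⁻⁵ M

1.3×10⁻⁵ M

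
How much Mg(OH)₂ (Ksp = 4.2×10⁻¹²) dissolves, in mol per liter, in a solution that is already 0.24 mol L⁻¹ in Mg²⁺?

2.1×10⁻⁶ M

Mg(OH)₂(s) ⇌ Mg²⁺(aq) + 2 OH⁻(aq)
Mg²⁺ is already present at 0.24 mol L⁻¹. If s mol/L of Mg(OH)₂ dissolves, [OH⁻] = 2s while [Mg²⁺] ≈ 0.24 mol L⁻¹.
Ksp = [Mg²⁺][OH⁻]^2 = (0.24)(2s)^2
(2s)^2 = 4.2×10⁻¹² / (0.24) = 1.8×10⁻¹¹
s = 2.1×10⁻⁶ mol L⁻¹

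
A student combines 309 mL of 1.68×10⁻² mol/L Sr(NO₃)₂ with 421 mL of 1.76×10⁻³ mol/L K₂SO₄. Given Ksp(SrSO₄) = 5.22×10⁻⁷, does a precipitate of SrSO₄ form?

Total volume after mixing = 309 + 421 = 730 mL.
[Sr²⁺] = (1.68×10⁻²)(309)/730 = 7.11×10⁻³ mol/L
[SO₄²⁻] = (1.76×10⁻³)(421)/730 = 1.02×10⁻³ mol/L
Q = [Sr²⁺][SO₄²⁻] = 7.22×10⁻⁶
Q = 7.22×10⁻⁶ > Ksp = 5.22×10⁻⁷, so the solution is supersaturated and SrSO₄ precipitates.

Yes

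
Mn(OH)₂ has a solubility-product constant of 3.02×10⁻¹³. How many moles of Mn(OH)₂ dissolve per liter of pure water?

Mn(OH)₂(s) ⇌ Mn²⁺(aq) + 2 OH⁻(aq)
Call the molar solubility s, so that [Mn²⁺] = s and [OH⁻] = 2s.
Ksp = [Mn²⁺][OH⁻]^2 = s · (2s)^2 = 4s^3
4s^3 = 3.02×10⁻¹³  ⇒  s^3 = 7.55×10⁻¹⁴
Taking the 3rd root, s = 4.23×10⁻⁵ mol L⁻¹.

4.23×10⁻⁵ M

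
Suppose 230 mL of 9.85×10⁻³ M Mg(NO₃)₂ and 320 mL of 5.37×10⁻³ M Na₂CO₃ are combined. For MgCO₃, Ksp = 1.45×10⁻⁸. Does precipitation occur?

Yes

Total volume after mixing = 230 + 320 = 550 mL.
[Mg²⁺] = (9.85×10⁻³)(230)/550 = 4.12×10⁻³ M
[CO₃²⁻] = (5.37×10⁻³)(320)/550 = 3.12×10⁻³ M
Q = [Mg²⁺][CO₃²⁻] = 1.29×10⁻⁵
Since Q (1.29×10⁻⁵) exceeds Ksp (1.45×10⁻⁸), MgCO₃ will precipitate.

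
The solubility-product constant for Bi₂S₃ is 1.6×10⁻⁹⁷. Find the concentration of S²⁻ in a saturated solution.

5.1×10⁻²⁰ M

Bi₂S₃(s) ⇌ 2 Bi³⁺(aq) + 3 S²⁻(aq)
If s mol/L of Bi₂S₃ dissolves, [Bi³⁺] = 2s and [S²⁻] = 3s.
Ksp = [Bi³⁺]^2[S²⁻]^3 = (2s)^2 · (3s)^3 = 108s^5 = 1.6×10⁻⁹⁷
s = 1.7×10⁻²⁰ mol/L
[S²⁻] = 3s = 5.1×10⁻²⁰ mol/L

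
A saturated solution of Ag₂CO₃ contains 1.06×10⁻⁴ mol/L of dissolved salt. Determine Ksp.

Ag₂CO₃(s) ⇌ 2 Ag⁺(aq) + CO₃²⁻(aq)
Call the molar solubility s, so that [Ag⁺] = 2s and [CO₃²⁻] = s.
Ksp = [Ag⁺]^2[CO₃²⁻] = (2s)^2 · s = 4s^3
Ksp = 4 × (1.06×10⁻⁴)^3 = 4.76×10⁻¹²

Ksp = 4.76×10⁻¹²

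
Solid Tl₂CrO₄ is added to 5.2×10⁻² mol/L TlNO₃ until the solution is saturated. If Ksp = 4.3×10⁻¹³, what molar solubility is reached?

Tl₂CrO₄(s) ⇌ 2 Tl⁺(aq) + CrO₄²⁻(aq)
The solution already contains Tl⁺ at 5.2×10⁻² mol/L. Let s be the molar solubility of Tl₂CrO₄.
[Tl⁺] ≈ 5.2×10⁻² mol/L (common ion dominates); [CrO₄²⁻] = s.
Ksp = [Tl⁺]^2[CrO₄²⁻] = (5.2×10⁻²)^2s
s = 4.3×10⁻¹³ / (5.2×10⁻²)^2 = 1.6×10⁻¹⁰
s = 1.6×10⁻¹⁰ mol/L

1.6×10⁻¹⁰ M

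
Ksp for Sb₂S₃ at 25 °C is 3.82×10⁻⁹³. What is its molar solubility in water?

Sb₂S₃(s) ⇌ 2 Sb³⁺(aq) + 3 S²⁻(aq)
Call the molar solubility s, so that [Sb³⁺] = 2s and [S²⁻] = 3s.
Ksp = [Sb³⁺]^2[S²⁻]^3 = (2s)^2 · (3s)^3 = 108s^5
108s^5 = 3.82×10⁻⁹³  ⇒  s^5 = 3.54×10⁻⁹⁵
s = 1.29×10⁻¹⁹ M

1.29×10⁻¹⁹ M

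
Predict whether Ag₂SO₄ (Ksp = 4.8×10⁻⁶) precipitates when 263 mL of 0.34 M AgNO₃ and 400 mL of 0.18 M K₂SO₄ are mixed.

Yes

The combined volume is 663 mL.
[Ag⁺] = (0.34)(263)/663 = 0.13 M
[SO₄²⁻] = (0.18)(400)/663 = 0.11 M
Q = [Ag⁺]^2[SO₄²⁻] = 2.0×10⁻³
Since Q (2.0×10⁻³) exceeds Ksp (4.8×10⁻⁶), Ag₂SO₄ will precipitate.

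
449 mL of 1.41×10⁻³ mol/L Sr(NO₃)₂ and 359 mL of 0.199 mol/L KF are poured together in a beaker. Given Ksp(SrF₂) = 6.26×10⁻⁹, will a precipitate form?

Yes

The combined volume is 808 mL.
[Sr²⁺] = (1.41×10⁻³)(449)/808 = 7.84×10⁻⁴ mol/L
[F⁻] = (0.199)(359)/808 = 8.84×10⁻² mol/L
Q = [Sr²⁺][F⁻]^2 = 6.13×10⁻⁶
Q = 6.13×10⁻⁶ > Ksp = 6.26×10⁻⁹, so the solution is supersaturated and SrF₂ precipitates.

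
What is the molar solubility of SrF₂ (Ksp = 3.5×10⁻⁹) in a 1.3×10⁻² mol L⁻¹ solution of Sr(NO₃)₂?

SrF₂(s) ⇌ Sr²⁺(aq) + 2 F⁻(aq)
With Sr²⁺ already at 1.3×10⁻² mol L⁻¹ and s small, take [Sr²⁺] ≈ 1.3×10⁻² mol L⁻¹ and [F⁻] = 2s.
Ksp = [Sr²⁺][F⁻]^2 = (1.3×10⁻²)(2s)^2
(2s)^2 = 3.5×10⁻⁹ / (1.3×10⁻²) = 2.7×10⁻⁷
s = 2.6×10⁻⁴ mol L⁻¹

2.6×10⁻⁴ M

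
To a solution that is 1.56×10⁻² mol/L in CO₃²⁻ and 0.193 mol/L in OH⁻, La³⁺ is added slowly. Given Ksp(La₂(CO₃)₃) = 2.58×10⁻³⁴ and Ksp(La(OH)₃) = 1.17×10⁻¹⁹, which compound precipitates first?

La(OH)₃

Each salt precipitates once Q = Ksp for that salt.
For La₂(CO₃)₃: [La³⁺] = (Ksp/[CO₃²⁻]^3)^(1/2) = 8.24×10⁻¹⁵ mol/L
For La(OH)₃: [La³⁺] = (Ksp/[OH⁻]^3) = 1.63×10⁻¹⁷ mol/L
Since La(OH)₃ needs less La³⁺ to reach saturation, it precipitates first.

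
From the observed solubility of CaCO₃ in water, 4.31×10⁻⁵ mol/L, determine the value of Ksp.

CaCO₃(s) ⇌ Ca²⁺(aq) + CO₃²⁻(aq)
With molar solubility s: [Ca²⁺] = s, [CO₃²⁻] = s.
Ksp = [Ca²⁺][CO₃²⁻] = s · s = s^2
Ksp = (4.31×10⁻⁵)^2 = 1.86×10⁻⁹

Ksp = 1.86×10⁻⁹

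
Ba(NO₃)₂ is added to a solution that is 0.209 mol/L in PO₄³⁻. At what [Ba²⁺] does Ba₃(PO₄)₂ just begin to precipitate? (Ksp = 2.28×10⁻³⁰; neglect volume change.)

3.74×10⁻¹⁰ M

Precipitation begins when Q = Ksp.
Ba₃(PO₄)₂(s) ⇌ 3 Ba²⁺(aq) + 2 PO₄³⁻(aq)
Ksp = [Ba²⁺]^3[PO₄³⁻]^2 = [Ba²⁺]^3(0.209)^2
[Ba²⁺]^3 = 2.28×10⁻³⁰ / (0.209)^2 = 5.22×10⁻²⁹
[Ba²⁺] = 3.74×10⁻¹⁰ mol/L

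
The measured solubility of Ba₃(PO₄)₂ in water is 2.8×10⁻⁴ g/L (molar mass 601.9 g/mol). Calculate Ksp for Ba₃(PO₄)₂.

Ksp = 2.4×10⁻³⁰

Molar solubility s = (2.8×10⁻⁴ g/L) / (601.9 g/mol) = 4.652×10⁻⁷ mol/L
Ba₃(PO₄)₂(s) ⇌ 3 Ba²⁺(aq) + 2 PO₄³⁻(aq)
For each mole of Ba₃(PO₄)₂ that dissolves per liter, [Ba²⁺] = 3s and [PO₄³⁻] = 2s; let s denote this solubility.
Ksp = [Ba²⁺]^3[PO₄³⁻]^2 = (3s)^3 · (2s)^2 = 108s^5
Ksp = 108 × (4.652×10⁻⁷)^5 = 2.4×10⁻³⁰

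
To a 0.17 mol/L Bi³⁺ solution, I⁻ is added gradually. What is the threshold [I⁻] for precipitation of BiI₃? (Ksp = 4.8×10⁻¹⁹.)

Precipitation of each salt begins when its ion product equals Ksp.
BiI₃(s) ⇌ Bi³⁺(aq) + 3 I⁻(aq)
Ksp = [Bi³⁺][I⁻]^3 = [I⁻]^3(0.17)
[I⁻]^3 = 4.8×10⁻¹⁹ / (0.17) = 2.8×10⁻¹⁸
[I⁻] = 1.4×10⁻⁶ mol/L

1.4×10⁻⁶ M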